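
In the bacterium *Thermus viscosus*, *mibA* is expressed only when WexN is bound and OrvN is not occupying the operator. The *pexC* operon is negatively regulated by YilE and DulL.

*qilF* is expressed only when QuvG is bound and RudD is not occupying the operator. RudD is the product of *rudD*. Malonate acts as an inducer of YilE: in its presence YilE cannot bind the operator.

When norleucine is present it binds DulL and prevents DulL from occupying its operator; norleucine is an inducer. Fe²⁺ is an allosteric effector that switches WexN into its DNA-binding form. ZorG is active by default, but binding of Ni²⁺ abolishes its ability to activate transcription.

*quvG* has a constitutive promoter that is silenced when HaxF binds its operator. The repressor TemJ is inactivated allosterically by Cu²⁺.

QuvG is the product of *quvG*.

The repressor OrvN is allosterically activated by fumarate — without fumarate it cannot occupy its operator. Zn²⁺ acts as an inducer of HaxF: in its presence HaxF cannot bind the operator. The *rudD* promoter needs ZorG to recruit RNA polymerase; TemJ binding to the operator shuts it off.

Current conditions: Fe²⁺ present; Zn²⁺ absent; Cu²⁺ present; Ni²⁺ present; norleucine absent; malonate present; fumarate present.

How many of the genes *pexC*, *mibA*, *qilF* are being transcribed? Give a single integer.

Malonate is present, so YilE is inactive.
Norleucine is absent, so DulL is active.
With repressor DulL bound, *pexC* is not transcribed.
→ *pexC* is OFF.
Fe²⁺ is present, so WexN is active.
Fumarate is present, so OrvN is active.
With repressor OrvN bound, *mibA* is not transcribed.
→ *mibA* is OFF.
Cu²⁺ is present, so TemJ is inactive.
Ni²⁺ is present, so ZorG is inactive.
Required activator ZorG is absent, so *rudD* is not transcribed.
So RudD is not produced.
Zn²⁺ is absent, so HaxF is active.
With repressor HaxF bound, *quvG* is not transcribed.
So QuvG is not produced.
Required activator QuvG is absent, so *qilF* is not transcribed.
→ *qilF* is OFF.
0 of the 3 genes are transcribed.

0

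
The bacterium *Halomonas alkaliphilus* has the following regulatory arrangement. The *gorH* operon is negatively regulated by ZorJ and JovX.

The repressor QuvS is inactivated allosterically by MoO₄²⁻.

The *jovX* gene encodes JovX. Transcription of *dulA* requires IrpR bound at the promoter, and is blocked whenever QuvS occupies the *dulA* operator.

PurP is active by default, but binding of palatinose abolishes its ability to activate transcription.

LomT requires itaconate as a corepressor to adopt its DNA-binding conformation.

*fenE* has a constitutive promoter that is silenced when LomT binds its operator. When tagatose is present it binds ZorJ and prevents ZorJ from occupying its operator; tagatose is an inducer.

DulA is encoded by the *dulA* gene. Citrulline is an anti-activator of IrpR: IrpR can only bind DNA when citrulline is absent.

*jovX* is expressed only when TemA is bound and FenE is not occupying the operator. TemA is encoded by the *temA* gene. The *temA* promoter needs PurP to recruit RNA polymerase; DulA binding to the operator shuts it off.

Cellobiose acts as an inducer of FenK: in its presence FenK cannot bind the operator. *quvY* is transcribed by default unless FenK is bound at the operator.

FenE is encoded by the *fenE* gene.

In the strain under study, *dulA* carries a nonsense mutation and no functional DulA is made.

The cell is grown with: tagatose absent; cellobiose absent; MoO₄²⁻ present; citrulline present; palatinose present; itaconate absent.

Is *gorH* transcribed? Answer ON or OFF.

OFF

Tagatose is absent, so ZorJ is active.
Itaconate is absent, so LomT is inactive.
With no repressor bound, *fenE* is transcribed.
So FenE is produced and active.
DulA is non-functional in this strain, so it has no effect.
Palatinose is present, so PurP is inactive.
Required activator PurP is absent, so *temA* is not transcribed.
So TemA is not produced.
With repressor FenE bound, *jovX* is not transcribed.
So JovX is not produced.
With repressor ZorJ bound, *gorH* is not transcribed.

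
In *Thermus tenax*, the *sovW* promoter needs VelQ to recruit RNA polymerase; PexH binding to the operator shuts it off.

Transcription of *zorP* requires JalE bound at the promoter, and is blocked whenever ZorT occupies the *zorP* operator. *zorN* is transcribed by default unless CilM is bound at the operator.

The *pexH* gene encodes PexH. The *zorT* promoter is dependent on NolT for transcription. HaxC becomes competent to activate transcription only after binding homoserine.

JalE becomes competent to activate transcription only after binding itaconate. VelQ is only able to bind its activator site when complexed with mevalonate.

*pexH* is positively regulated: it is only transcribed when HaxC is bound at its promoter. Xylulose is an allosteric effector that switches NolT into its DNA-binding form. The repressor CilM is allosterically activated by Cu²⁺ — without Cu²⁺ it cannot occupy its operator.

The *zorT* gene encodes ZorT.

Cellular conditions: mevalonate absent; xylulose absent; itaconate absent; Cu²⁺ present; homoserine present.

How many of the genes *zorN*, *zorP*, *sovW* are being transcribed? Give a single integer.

0

Cu²⁺ is present, so CilM is active.
With repressor CilM bound, *zorN* is not transcribed.
→ *zorN* is OFF.
Itaconate is absent, so JalE is inactive.
Xylulose is absent, so NolT is inactive.
Required activator NolT is absent, so *zorT* is not transcribed.
So ZorT is not produced.
Required activator JalE is absent, so *zorP* is not transcribed.
→ *zorP* is OFF.
Homoserine is present, so HaxC is active.
No repressor is bound and HaxC is active, so *pexH* is transcribed.
So PexH is produced and active.
Mevalonate is absent, so VelQ is inactive.
With repressor PexH bound, *sovW* is not transcribed.
→ *sovW* is OFF.
0 of the 3 genes are transcribed.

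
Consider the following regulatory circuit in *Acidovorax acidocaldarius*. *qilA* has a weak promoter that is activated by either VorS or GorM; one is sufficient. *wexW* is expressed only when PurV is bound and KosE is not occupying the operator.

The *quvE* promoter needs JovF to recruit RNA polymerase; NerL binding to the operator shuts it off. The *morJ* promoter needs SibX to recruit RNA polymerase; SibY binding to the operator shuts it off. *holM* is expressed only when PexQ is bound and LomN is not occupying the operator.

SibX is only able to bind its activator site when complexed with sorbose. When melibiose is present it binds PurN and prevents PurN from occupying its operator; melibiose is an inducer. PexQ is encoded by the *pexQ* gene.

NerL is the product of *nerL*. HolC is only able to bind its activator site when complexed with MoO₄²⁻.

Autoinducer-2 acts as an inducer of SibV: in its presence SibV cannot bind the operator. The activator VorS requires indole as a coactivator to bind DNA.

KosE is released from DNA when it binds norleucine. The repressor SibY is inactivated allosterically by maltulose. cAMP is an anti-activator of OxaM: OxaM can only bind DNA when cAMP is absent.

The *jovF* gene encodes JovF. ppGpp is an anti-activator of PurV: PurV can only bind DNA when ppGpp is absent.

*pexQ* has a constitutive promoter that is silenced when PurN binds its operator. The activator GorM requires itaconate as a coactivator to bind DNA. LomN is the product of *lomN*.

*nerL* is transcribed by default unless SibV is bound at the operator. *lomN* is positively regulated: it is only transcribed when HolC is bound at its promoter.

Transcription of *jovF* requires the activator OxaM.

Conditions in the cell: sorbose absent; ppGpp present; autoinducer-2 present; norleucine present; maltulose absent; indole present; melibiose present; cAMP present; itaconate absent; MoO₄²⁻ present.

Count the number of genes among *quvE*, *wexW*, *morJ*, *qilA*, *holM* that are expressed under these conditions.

cAMP is present, so OxaM is inactive.
Required activator OxaM is absent, so *jovF* is not transcribed.
So JovF is not produced.
Autoinducer-2 is present, so SibV is inactive.
With no repressor bound, *nerL* is transcribed.
So NerL is produced and active.
With repressor NerL bound, *quvE* is not transcribed.
→ *quvE* is OFF.
ppGpp is present, so PurV is inactive.
Norleucine is present, so KosE is inactive.
Required activator PurV is absent, so *wexW* is not transcribed.
→ *wexW* is OFF.
Maltulose is absent, so SibY is active.
Sorbose is absent, so SibX is inactive.
With repressor SibY bound, *morJ* is not transcribed.
→ *morJ* is OFF.
Indole is present, so VorS is active.
Itaconate is absent, so GorM is inactive.
Activator VorS is present, so *qilA* is transcribed.
→ *qilA* is ON.
MoO₄²⁻ is present, so HolC is active.
No repressor is bound and HolC is active, so *lomN* is transcribed.
So LomN is produced and active.
Melibiose is present, so PurN is inactive.
With no repressor bound, *pexQ* is transcribed.
So PexQ is produced and active.
With repressor LomN bound, *holM* is not transcribed.
→ *holM* is OFF.
1 of the 5 genes is transcribed.

1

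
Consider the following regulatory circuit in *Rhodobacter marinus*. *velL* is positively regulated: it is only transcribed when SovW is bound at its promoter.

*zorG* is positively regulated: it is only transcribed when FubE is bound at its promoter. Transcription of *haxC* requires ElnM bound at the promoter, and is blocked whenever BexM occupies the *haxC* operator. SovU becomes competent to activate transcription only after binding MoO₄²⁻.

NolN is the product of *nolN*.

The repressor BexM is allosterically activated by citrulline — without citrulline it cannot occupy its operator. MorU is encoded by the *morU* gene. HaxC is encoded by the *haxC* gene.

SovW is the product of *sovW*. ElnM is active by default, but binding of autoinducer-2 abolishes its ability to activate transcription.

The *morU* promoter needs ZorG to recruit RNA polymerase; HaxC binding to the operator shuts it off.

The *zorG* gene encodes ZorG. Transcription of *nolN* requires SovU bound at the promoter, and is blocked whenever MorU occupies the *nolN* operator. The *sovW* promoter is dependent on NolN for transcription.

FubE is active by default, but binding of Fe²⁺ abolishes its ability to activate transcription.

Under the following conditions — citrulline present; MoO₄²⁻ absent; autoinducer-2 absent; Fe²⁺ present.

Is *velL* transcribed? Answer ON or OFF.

OFF

Citrulline is present, so BexM is active.
Autoinducer-2 is absent, so ElnM is active.
With repressor BexM bound, *haxC* is not transcribed.
So HaxC is not produced.
Fe²⁺ is present, so FubE is inactive.
Required activator FubE is absent, so *zorG* is not transcribed.
So ZorG is not produced.
Required activator ZorG is absent, so *morU* is not transcribed.
So MorU is not produced.
MoO₄²⁻ is absent, so SovU is inactive.
Required activator SovU is absent, so *nolN* is not transcribed.
So NolN is not produced.
Required activator NolN is absent, so *sovW* is not transcribed.
So SovW is not produced.
Required activator SovW is absent, so *velL* is not transcribed.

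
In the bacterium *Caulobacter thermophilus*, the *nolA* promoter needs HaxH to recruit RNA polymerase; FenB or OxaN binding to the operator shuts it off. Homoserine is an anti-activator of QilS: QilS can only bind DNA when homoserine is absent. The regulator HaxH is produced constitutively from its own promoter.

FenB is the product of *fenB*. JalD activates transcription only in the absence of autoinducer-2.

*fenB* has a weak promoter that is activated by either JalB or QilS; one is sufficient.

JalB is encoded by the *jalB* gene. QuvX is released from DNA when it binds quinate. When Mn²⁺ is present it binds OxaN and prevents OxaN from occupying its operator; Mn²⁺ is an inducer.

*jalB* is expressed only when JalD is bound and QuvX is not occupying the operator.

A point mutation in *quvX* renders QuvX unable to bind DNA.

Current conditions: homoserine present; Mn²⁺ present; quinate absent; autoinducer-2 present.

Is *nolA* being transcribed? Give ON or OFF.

ON

QuvX is non-functional in this strain, so it has no effect.
Autoinducer-2 is present, so JalD is inactive.
Required activator JalD is absent, so *jalB* is not transcribed.
So JalB is not produced.
Homoserine is present, so QilS is inactive.
No activator is available at the *fenB* promoter, so *fenB* is not transcribed.
So FenB is not produced.
Mn²⁺ is present, so OxaN is inactive.
HaxH is produced constitutively and is active.
No repressor is bound and HaxH is active, so *nolA* is transcribed.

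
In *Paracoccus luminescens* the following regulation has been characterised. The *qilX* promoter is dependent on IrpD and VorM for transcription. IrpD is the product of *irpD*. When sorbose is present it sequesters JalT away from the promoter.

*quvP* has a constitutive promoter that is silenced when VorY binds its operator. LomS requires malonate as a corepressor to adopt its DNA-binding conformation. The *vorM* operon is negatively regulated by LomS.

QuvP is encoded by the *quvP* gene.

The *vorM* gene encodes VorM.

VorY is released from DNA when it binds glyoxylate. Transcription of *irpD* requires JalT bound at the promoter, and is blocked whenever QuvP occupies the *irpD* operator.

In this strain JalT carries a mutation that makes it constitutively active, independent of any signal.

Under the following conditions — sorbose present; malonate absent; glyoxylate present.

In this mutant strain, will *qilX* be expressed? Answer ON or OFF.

OFF

JalT is constitutively active in this strain.
Glyoxylate is present, so VorY is inactive.
With no repressor bound, *quvP* is transcribed.
So QuvP is produced and active.
With repressor QuvP bound, *irpD* is not transcribed.
So IrpD is not produced.
Malonate is absent, so LomS is inactive.
With no repressor bound, *vorM* is transcribed.
So VorM is produced and active.
Required activator IrpD is absent, so *qilX* is not transcribed.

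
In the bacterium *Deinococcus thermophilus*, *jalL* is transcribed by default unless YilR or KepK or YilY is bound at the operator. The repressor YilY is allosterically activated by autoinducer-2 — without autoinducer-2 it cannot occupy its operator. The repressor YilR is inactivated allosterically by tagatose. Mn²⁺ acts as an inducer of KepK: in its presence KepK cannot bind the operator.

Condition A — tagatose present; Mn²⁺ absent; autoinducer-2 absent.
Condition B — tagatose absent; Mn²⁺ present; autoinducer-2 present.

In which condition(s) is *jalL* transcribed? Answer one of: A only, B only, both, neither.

neither

Condition A:
Tagatose is present, so YilR is inactive.
Mn²⁺ is absent, so KepK is active.
Autoinducer-2 is absent, so YilY is inactive.
With repressor KepK bound, *jalL* is not transcribed.
→ *jalL* is OFF in A.
Condition B:
Tagatose is absent, so YilR is active.
Mn²⁺ is present, so KepK is inactive.
Autoinducer-2 is present, so YilY is active.
With repressor YilR bound, *jalL* is not transcribed.
→ *jalL* is OFF in B.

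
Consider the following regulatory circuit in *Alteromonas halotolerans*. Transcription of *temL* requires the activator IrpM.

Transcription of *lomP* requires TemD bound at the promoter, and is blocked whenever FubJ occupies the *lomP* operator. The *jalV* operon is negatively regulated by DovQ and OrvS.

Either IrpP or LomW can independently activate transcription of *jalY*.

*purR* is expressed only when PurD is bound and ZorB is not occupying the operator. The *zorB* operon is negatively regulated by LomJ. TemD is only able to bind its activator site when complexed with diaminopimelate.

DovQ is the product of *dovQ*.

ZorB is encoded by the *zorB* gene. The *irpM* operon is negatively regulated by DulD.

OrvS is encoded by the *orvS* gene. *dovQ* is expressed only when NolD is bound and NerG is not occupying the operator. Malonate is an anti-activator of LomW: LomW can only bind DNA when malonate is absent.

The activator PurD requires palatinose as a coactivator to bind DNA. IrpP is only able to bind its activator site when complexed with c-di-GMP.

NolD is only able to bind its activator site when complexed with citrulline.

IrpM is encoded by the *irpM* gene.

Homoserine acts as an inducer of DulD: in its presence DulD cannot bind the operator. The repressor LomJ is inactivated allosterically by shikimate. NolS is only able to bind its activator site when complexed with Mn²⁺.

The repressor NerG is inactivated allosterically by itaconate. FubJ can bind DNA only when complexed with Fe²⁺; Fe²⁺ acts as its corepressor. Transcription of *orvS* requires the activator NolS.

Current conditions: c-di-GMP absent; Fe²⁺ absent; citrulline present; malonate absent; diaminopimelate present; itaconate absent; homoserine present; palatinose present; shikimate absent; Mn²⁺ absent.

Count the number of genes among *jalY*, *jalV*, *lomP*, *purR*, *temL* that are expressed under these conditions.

c-di-GMP is absent, so IrpP is inactive.
Malonate is absent, so LomW is active.
Activator LomW is present, so *jalY* is transcribed.
→ *jalY* is ON.
Citrulline is present, so NolD is active.
Itaconate is absent, so NerG is active.
With repressor NerG bound, *dovQ* is not transcribed.
So DovQ is not produced.
Mn²⁺ is absent, so NolS is inactive.
Required activator NolS is absent, so *orvS* is not transcribed.
So OrvS is not produced.
With no repressor bound, *jalV* is transcribed.
→ *jalV* is ON.
Diaminopimelate is present, so TemD is active.
Fe²⁺ is absent, so FubJ is inactive.
No repressor is bound and TemD is active, so *lomP* is transcribed.
→ *lomP* is ON.
Shikimate is absent, so LomJ is active.
With repressor LomJ bound, *zorB* is not transcribed.
So ZorB is not produced.
Palatinose is present, so PurD is active.
No repressor is bound and PurD is active, so *purR* is transcribed.
→ *purR* is ON.
Homoserine is present, so DulD is inactive.
With no repressor bound, *irpM* is transcribed.
So IrpM is produced and active.
No repressor is bound and IrpM is active, so *temL* is transcribed.
→ *temL* is ON.
5 of the 5 genes are transcribed.

5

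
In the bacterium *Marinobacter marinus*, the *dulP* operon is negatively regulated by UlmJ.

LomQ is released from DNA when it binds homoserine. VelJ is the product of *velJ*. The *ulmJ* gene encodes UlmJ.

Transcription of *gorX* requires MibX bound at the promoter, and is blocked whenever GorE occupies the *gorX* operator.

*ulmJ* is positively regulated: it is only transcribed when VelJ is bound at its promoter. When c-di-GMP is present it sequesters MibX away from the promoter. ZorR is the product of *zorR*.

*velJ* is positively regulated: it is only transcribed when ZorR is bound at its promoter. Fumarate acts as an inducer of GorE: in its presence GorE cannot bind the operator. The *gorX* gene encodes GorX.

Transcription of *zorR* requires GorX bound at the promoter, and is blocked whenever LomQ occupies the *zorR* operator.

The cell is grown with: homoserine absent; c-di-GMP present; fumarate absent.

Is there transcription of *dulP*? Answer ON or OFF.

ON

Fumarate is absent, so GorE is active.
c-di-GMP is present, so MibX is inactive.
With repressor GorE bound, *gorX* is not transcribed.
So GorX is not produced.
Homoserine is absent, so LomQ is active.
With repressor LomQ bound, *zorR* is not transcribed.
So ZorR is not produced.
Required activator ZorR is absent, so *velJ* is not transcribed.
So VelJ is not produced.
Required activator VelJ is absent, so *ulmJ* is not transcribed.
So UlmJ is not produced.
With no repressor bound, *dulP* is transcribed.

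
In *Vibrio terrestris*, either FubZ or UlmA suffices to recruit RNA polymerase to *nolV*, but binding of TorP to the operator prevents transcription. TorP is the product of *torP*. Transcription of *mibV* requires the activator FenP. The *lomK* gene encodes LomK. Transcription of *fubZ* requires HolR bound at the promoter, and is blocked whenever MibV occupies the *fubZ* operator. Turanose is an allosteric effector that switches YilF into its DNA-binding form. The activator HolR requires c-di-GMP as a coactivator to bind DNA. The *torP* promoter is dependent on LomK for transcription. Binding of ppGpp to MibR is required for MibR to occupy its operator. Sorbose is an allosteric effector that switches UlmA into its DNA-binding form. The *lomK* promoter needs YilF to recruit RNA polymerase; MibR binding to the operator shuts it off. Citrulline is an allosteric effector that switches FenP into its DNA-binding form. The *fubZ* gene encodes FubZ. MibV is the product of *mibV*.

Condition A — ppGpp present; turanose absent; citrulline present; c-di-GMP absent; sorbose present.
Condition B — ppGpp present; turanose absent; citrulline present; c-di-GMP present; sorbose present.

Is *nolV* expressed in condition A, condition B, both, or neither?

Condition A:
ppGpp is present, so MibR is active.
Turanose is absent, so YilF is inactive.
With repressor MibR bound, *lomK* is not transcribed.
So LomK is not produced.
Required activator LomK is absent, so *torP* is not transcribed.
So TorP is not produced.
Citrulline is present, so FenP is active.
No repressor is bound and FenP is active, so *mibV* is transcribed.
So MibV is produced and active.
c-di-GMP is absent, so HolR is inactive.
With repressor MibV bound, *fubZ* is not transcribed.
So FubZ is not produced.
Sorbose is present, so UlmA is active.
Activator UlmA is present, so *nolV* is transcribed.
→ *nolV* is ON in A.
Condition B:
ppGpp is present, so MibR is active.
Turanose is absent, so YilF is inactive.
With repressor MibR bound, *lomK* is not transcribed.
So LomK is not produced.
Required activator LomK is absent, so *torP* is not transcribed.
So TorP is not produced.
Citrulline is present, so FenP is active.
No repressor is bound and FenP is active, so *mibV* is transcribed.
So MibV is produced and active.
c-di-GMP is present, so HolR is active.
With repressor MibV bound, *fubZ* is not transcribed.
So FubZ is not produced.
Sorbose is present, so UlmA is active.
Activator UlmA is present, so *nolV* is transcribed.
→ *nolV* is ON in B.

both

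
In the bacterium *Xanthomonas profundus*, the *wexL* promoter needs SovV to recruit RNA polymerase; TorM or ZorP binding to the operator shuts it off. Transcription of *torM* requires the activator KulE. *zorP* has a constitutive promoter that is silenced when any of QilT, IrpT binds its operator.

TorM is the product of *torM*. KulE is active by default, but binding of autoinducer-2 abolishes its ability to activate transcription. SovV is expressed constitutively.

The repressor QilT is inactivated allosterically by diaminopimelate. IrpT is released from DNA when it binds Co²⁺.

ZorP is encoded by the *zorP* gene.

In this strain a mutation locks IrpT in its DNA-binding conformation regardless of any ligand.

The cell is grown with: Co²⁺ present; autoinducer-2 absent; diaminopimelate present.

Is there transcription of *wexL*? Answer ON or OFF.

OFF

SovV is produced constitutively and is active.
Autoinducer-2 is absent, so KulE is active.
No repressor is bound and KulE is active, so *torM* is transcribed.
So TorM is produced and active.
Diaminopimelate is present, so QilT is inactive.
IrpT is constitutively active in this strain.
With repressor IrpT bound, *zorP* is not transcribed.
So ZorP is not produced.
With repressor TorM bound, *wexL* is not transcribed.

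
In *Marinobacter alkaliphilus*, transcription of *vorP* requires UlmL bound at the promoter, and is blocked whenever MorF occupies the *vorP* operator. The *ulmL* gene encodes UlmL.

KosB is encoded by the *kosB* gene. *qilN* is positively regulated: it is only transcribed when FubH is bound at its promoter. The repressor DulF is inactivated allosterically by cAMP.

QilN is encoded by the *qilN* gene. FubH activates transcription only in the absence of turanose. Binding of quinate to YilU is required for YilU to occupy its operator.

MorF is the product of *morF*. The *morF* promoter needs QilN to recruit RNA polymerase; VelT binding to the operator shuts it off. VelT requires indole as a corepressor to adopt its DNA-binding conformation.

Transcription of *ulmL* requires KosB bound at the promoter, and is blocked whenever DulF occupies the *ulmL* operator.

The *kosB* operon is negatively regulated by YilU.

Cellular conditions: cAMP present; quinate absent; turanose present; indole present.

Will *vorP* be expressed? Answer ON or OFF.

cAMP is present, so DulF is inactive.
Quinate is absent, so YilU is inactive.
With no repressor bound, *kosB* is transcribed.
So KosB is produced and active.
No repressor is bound and KosB is active, so *ulmL* is transcribed.
So UlmL is produced and active.
Indole is present, so VelT is active.
Turanose is present, so FubH is inactive.
Required activator FubH is absent, so *qilN* is not transcribed.
So QilN is not produced.
With repressor VelT bound, *morF* is not transcribed.
So MorF is not produced.
No repressor is bound and UlmL is active, so *vorP* is transcribed.

ON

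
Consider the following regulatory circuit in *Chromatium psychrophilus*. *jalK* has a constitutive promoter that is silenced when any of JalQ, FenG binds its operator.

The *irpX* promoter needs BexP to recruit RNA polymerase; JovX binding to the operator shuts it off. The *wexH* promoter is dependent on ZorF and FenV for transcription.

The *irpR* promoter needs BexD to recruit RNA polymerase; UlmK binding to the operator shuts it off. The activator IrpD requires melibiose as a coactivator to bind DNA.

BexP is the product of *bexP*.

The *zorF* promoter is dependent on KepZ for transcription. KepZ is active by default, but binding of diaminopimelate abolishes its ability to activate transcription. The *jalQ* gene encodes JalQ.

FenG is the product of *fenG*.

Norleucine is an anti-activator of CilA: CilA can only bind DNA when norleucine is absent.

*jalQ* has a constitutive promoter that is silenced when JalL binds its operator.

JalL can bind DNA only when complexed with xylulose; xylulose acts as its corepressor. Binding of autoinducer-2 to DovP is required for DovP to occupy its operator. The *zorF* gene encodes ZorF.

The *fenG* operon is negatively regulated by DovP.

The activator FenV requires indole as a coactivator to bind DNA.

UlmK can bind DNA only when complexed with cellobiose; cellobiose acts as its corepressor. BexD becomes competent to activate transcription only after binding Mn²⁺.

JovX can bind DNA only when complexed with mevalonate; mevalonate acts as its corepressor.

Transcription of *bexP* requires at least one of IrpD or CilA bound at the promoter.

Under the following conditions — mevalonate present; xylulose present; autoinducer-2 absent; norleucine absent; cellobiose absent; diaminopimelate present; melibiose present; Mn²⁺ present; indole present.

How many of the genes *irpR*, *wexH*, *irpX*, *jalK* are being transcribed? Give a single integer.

1

Mn²⁺ is present, so BexD is active.
Cellobiose is absent, so UlmK is inactive.
No repressor is bound and BexD is active, so *irpR* is transcribed.
→ *irpR* is ON.
Diaminopimelate is present, so KepZ is inactive.
Required activator KepZ is absent, so *zorF* is not transcribed.
So ZorF is not produced.
Indole is present, so FenV is active.
Required activator ZorF is absent, so *wexH* is not transcribed.
→ *wexH* is OFF.
Mevalonate is present, so JovX is active.
Melibiose is present, so IrpD is active.
Norleucine is absent, so CilA is active.
Activator IrpD is present, so *bexP* is transcribed.
So BexP is produced and active.
With repressor JovX bound, *irpX* is not transcribed.
→ *irpX* is OFF.
Xylulose is present, so JalL is active.
With repressor JalL bound, *jalQ* is not transcribed.
So JalQ is not produced.
Autoinducer-2 is absent, so DovP is inactive.
With no repressor bound, *fenG* is transcribed.
So FenG is produced and active.
With repressor FenG bound, *jalK* is not transcribed.
→ *jalK* is OFF.
1 of the 4 genes is transcribed.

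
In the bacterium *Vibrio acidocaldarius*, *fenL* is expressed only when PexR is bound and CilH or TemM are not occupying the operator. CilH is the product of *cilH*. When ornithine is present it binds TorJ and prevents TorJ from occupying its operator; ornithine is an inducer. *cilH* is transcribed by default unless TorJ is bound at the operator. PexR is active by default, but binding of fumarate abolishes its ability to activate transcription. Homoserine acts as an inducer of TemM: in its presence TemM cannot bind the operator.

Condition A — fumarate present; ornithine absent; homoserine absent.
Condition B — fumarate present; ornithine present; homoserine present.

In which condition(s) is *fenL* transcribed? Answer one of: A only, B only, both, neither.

Condition A:
Fumarate is present, so PexR is inactive.
Ornithine is absent, so TorJ is active.
With repressor TorJ bound, *cilH* is not transcribed.
So CilH is not produced.
Homoserine is absent, so TemM is active.
With repressor TemM bound, *fenL* is not transcribed.
→ *fenL* is OFF in A.
Condition B:
Fumarate is present, so PexR is inactive.
Ornithine is present, so TorJ is inactive.
With no repressor bound, *cilH* is transcribed.
So CilH is produced and active.
Homoserine is present, so TemM is inactive.
With repressor CilH bound, *fenL* is not transcribed.
→ *fenL* is OFF in B.

neither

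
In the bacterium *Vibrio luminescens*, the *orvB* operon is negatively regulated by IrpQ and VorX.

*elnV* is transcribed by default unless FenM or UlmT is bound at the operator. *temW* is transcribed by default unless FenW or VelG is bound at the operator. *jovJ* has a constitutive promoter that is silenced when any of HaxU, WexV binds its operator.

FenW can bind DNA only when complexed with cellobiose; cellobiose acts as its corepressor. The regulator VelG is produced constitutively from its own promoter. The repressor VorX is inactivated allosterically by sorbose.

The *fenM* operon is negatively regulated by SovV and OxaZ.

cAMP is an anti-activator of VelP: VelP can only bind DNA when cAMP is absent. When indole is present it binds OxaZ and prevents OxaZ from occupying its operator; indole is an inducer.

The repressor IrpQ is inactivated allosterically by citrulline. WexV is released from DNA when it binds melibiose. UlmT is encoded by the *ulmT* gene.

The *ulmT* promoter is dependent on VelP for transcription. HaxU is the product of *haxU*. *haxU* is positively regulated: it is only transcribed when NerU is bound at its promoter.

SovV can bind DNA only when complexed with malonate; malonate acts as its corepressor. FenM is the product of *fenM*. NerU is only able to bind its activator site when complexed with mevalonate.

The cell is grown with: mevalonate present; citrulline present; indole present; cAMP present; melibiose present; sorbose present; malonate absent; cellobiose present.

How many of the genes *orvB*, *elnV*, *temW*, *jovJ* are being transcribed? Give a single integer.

1

Citrulline is present, so IrpQ is inactive.
Sorbose is present, so VorX is inactive.
With no repressor bound, *orvB* is transcribed.
→ *orvB* is ON.
Malonate is absent, so SovV is inactive.
Indole is present, so OxaZ is inactive.
With no repressor bound, *fenM* is transcribed.
So FenM is produced and active.
cAMP is present, so VelP is inactive.
Required activator VelP is absent, so *ulmT* is not transcribed.
So UlmT is not produced.
With repressor FenM bound, *elnV* is not transcribed.
→ *elnV* is OFF.
Cellobiose is present, so FenW is active.
VelG is produced constitutively and is active.
With repressor FenW bound, *temW* is not transcribed.
→ *temW* is OFF.
Mevalonate is present, so NerU is active.
No repressor is bound and NerU is active, so *haxU* is transcribed.
So HaxU is produced and active.
Melibiose is present, so WexV is inactive.
With repressor HaxU bound, *jovJ* is not transcribed.
→ *jovJ* is OFF.
1 of the 4 genes is transcribed.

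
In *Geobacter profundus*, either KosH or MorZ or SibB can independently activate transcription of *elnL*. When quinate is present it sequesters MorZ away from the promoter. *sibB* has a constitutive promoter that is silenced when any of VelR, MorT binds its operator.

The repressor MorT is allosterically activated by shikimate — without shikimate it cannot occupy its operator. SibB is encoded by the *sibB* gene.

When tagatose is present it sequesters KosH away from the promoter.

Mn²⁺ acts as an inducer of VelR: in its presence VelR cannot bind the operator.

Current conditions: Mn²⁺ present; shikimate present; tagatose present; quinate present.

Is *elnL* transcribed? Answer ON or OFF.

Tagatose is present, so KosH is inactive.
Quinate is present, so MorZ is inactive.
Mn²⁺ is present, so VelR is inactive.
Shikimate is present, so MorT is active.
With repressor MorT bound, *sibB* is not transcribed.
So SibB is not produced.
No activator is available at the *elnL* promoter, so *elnL* is not transcribed.

OFF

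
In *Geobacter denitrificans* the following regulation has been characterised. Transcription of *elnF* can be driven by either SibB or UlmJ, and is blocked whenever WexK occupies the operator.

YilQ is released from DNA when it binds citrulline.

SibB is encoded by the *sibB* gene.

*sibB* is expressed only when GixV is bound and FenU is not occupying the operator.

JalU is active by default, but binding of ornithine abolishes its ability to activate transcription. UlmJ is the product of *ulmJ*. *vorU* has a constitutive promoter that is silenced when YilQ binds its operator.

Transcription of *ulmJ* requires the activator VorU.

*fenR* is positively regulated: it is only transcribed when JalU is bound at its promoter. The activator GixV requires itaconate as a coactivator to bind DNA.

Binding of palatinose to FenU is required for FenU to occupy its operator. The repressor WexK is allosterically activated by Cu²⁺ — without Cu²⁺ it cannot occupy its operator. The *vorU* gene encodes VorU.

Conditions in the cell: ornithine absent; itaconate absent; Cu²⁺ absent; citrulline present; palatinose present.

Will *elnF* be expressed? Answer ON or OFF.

Palatinose is present, so FenU is active.
Itaconate is absent, so GixV is inactive.
With repressor FenU bound, *sibB* is not transcribed.
So SibB is not produced.
Cu²⁺ is absent, so WexK is inactive.
Citrulline is present, so YilQ is inactive.
With no repressor bound, *vorU* is transcribed.
So VorU is produced and active.
No repressor is bound and VorU is active, so *ulmJ* is transcribed.
So UlmJ is produced and active.
Activator UlmJ is present, so *elnF* is transcribed.

ON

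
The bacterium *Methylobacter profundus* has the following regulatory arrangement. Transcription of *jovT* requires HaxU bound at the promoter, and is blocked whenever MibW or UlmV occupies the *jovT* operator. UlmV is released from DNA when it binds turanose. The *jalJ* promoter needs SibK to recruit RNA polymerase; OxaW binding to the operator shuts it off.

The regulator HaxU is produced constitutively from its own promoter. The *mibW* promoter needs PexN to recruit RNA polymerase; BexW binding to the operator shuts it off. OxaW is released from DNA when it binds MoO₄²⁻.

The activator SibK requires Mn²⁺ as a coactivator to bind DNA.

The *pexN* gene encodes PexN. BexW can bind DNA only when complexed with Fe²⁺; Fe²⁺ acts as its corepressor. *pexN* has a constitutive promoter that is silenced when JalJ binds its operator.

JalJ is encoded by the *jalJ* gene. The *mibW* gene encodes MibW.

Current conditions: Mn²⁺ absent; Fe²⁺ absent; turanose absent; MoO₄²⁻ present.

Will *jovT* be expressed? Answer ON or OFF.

OFF

HaxU is produced constitutively and is active.
MoO₄²⁻ is present, so OxaW is inactive.
Mn²⁺ is absent, so SibK is inactive.
Required activator SibK is absent, so *jalJ* is not transcribed.
So JalJ is not produced.
With no repressor bound, *pexN* is transcribed.
So PexN is produced and active.
Fe²⁺ is absent, so BexW is inactive.
No repressor is bound and PexN is active, so *mibW* is transcribed.
So MibW is produced and active.
Turanose is absent, so UlmV is active.
With repressor MibW bound, *jovT* is not transcribed.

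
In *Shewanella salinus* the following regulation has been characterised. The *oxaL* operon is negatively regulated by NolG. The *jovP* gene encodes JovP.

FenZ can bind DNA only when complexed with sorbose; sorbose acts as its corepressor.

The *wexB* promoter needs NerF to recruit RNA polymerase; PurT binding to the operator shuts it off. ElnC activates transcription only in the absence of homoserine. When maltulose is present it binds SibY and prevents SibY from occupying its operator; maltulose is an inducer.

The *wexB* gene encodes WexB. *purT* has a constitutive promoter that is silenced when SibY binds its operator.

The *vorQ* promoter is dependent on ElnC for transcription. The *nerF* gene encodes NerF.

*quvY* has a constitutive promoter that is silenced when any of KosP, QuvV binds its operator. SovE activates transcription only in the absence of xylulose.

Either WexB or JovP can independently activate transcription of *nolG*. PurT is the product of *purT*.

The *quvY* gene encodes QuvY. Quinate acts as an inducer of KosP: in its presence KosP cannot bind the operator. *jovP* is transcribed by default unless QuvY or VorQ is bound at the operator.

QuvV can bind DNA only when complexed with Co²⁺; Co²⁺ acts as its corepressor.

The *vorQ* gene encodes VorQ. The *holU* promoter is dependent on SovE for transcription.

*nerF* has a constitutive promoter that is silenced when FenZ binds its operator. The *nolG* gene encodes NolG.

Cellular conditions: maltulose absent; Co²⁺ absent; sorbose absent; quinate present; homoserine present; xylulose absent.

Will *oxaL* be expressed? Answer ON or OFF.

Sorbose is absent, so FenZ is inactive.
With no repressor bound, *nerF* is transcribed.
So NerF is produced and active.
Maltulose is absent, so SibY is active.
With repressor SibY bound, *purT* is not transcribed.
So PurT is not produced.
No repressor is bound and NerF is active, so *wexB* is transcribed.
So WexB is produced and active.
Quinate is present, so KosP is inactive.
Co²⁺ is absent, so QuvV is inactive.
With no repressor bound, *quvY* is transcribed.
So QuvY is produced and active.
Homoserine is present, so ElnC is inactive.
Required activator ElnC is absent, so *vorQ* is not transcribed.
So VorQ is not produced.
With repressor QuvY bound, *jovP* is not transcribed.
So JovP is not produced.
Activator WexB is present, so *nolG* is transcribed.
So NolG is produced and active.
With repressor NolG bound, *oxaL* is not transcribed.

OFF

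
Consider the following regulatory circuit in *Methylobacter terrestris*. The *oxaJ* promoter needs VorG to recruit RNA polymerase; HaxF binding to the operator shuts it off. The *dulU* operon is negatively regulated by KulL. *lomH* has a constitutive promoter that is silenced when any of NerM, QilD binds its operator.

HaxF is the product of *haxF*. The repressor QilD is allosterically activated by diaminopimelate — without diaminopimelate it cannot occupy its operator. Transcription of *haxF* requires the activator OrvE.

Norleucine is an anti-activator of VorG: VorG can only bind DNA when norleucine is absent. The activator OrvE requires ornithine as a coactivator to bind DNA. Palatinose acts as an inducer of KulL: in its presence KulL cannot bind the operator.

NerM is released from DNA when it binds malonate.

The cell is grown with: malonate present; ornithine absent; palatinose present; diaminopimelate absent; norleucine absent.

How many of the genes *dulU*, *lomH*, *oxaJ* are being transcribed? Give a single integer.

3

Palatinose is present, so KulL is inactive.
With no repressor bound, *dulU* is transcribed.
→ *dulU* is ON.
Malonate is present, so NerM is inactive.
Diaminopimelate is absent, so QilD is inactive.
With no repressor bound, *lomH* is transcribed.
→ *lomH* is ON.
Ornithine is absent, so OrvE is inactive.
Required activator OrvE is absent, so *haxF* is not transcribed.
So HaxF is not produced.
Norleucine is absent, so VorG is active.
No repressor is bound and VorG is active, so *oxaJ* is transcribed.
→ *oxaJ* is ON.
3 of the 3 genes are transcribed.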